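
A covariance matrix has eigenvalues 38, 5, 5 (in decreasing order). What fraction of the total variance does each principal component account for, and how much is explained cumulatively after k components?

Step 1 — total variance = trace(Sigma) = Σ λ_i = 38 + 5 + 5 = 48.

Step 2 — fraction explained by component i = λ_i / Σ λ:
  PC1: 38/48 = 0.7917
  PC2: 5/48 = 0.1042
  PC3: 5/48 = 0.1042

Step 3 — cumulative fraction after k components = (λ_1 + ... + λ_k) / Σ λ:
  k = 1: 38/48 = 0.7917
  k = 2: (38 + 5)/48 = 43/48 = 0.8958
  k = 3: (38 + 5 + 5)/48 = 48/48 = 1

Summary (fraction, with percent):

explained: PC1 0.7917 (79.17%), PC2 0.1042 (10.42%), PC3 0.1042 (10.42%);  cumulative: 0.7917, 0.8958, 1


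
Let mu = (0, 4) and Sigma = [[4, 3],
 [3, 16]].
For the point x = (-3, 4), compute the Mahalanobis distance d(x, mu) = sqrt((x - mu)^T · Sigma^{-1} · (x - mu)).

Step 1 — centre the observation: (x - mu) = (-3, 0).

Step 2 — invert Sigma. det(Sigma) = 4·16 - (3)² = 55.
  Sigma^{-1} = (1/det) · [[d, -b], [-b, a]] = [[0.2909, -0.0545],
 [-0.0545, 0.0727]].

Step 3 — form the quadratic (x - mu)^T · Sigma^{-1} · (x - mu):
  Sigma^{-1} · (x - mu) = (-0.8727, 0.1636).
  (x - mu)^T · [Sigma^{-1} · (x - mu)] = (-3)·(-0.8727) + (0)·(0.1636) = 2.6182.

Step 4 — take square root: d = √(2.6182) ≈ 1.6181.

d(x, mu) = √(2.6182) ≈ 1.6181


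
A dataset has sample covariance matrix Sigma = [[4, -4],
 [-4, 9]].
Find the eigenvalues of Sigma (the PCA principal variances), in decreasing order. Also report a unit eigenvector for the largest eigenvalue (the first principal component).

Step 1 — characteristic polynomial of 2×2 Sigma:
  det(Sigma - λI) = λ² - trace · λ + det = 0.
  trace = 4 + 9 = 13, det = 4·9 - (-4)² = 20.
Step 2 — discriminant:
  Δ = trace² - 4·det = 169 - 80 = 89.
Step 3 — eigenvalues:
  λ = (trace ± √Δ)/2 = (13 ± 9.434)/2,
  λ_1 = 11.217,  λ_2 = 1.783.

Step 4 — unit eigenvector for λ_1: solve (Sigma - λ_1 I)v = 0. First row:
  (4 - 11.217)·v_x + (-4)·v_y = 0, i.e. (-7.217)·v_x + (-4)·v_y = 0,
  so v ∝ (b, λ_1 - a) = (-4, 7.217); multiply by -1 so the first entry is positive: u = (4, -7.217).
  ||u|| = √((4)² + (-7.217)²) = √(68.085) ≈ 8.2514,
  v_1 = u/||u|| ≈ (0.4848, -0.8746) (||v_1|| = 1).

λ_1 = 11.217,  λ_2 = 1.783;  v_1 ≈ (0.4848, -0.8746)


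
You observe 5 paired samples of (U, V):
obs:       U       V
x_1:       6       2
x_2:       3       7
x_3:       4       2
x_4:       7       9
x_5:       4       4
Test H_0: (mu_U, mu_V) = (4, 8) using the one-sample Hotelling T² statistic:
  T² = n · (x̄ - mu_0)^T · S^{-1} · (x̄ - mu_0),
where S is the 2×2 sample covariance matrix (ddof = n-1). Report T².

Step 1 — sample mean vector:
  mean(U) = (6 + 3 + 4 + 7 + 4) / 5 = 24/5 = 4.8
  mean(V) = (2 + 7 + 2 + 9 + 4) / 5 = 24/5 = 4.8
  x̄ = (4.8, 4.8),  deviation x̄ - mu_0 = (4.8, 4.8) - (4, 8) = (0.8, -3.2).

Step 2 — sample covariance matrix, S[i,j] = (1/(n-1)) · Σ_k (x_{k,i} - mean_i) · (x_{k,j} - mean_j), divisor n-1 = 4:
  S[U,U] = ((1.2)·(1.2) + (-1.8)·(-1.8) + (-0.8)·(-0.8) + (2.2)·(2.2) + (-0.8)·(-0.8)) / 4 = 10.8/4 = 2.7
  S[U,V] = ((1.2)·(-2.8) + (-1.8)·(2.2) + (-0.8)·(-2.8) + (2.2)·(4.2) + (-0.8)·(-0.8)) / 4 = 4.8/4 = 1.2
  S[V,V] = ((-2.8)·(-2.8) + (2.2)·(2.2) + (-2.8)·(-2.8) + (4.2)·(4.2) + (-0.8)·(-0.8)) / 4 = 38.8/4 = 9.7
  S = [[2.7, 1.2],
 [1.2, 9.7]].

Step 3 — invert S. det(S) = 2.7·9.7 - (1.2)² = 24.75.
  S^{-1} = (1/det) · [[d, -b], [-b, a]] = [[0.3919, -0.0485],
 [-0.0485, 0.1091]].

Step 4 — quadratic form (x̄ - mu_0)^T · S^{-1} · (x̄ - mu_0):
  S^{-1} · (x̄ - mu_0) = (0.4687, -0.3879),
  (x̄ - mu_0)^T · [...] = (0.8)·(0.4687) + (-3.2)·(-0.3879) = 1.6162.

Step 5 — scale by n: T² = 5 · 1.6162 = 8.0808.

T² ≈ 8.0808


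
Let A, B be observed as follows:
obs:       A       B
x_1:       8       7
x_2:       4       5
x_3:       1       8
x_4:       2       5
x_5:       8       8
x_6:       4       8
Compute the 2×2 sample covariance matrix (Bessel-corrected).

Step 1 — column means:
  mean(A) = (8 + 4 + 1 + 2 + 8 + 4) / 6 = 27/6 = 4.5
  mean(B) = (7 + 5 + 8 + 5 + 8 + 8) / 6 = 41/6 = 6.8333

Step 2 — sample covariance S[i,j] = (1/(n-1)) · Σ_k (x_{k,i} - mean_i) · (x_{k,j} - mean_j), with n-1 = 5.
  S[A,A] = ((3.5)·(3.5) + (-0.5)·(-0.5) + (-3.5)·(-3.5) + (-2.5)·(-2.5) + (3.5)·(3.5) + (-0.5)·(-0.5)) / 5 = 43.5/5 = 8.7
  S[A,B] = ((3.5)·(0.1667) + (-0.5)·(-1.8333) + (-3.5)·(1.1667) + (-2.5)·(-1.8333) + (3.5)·(1.1667) + (-0.5)·(1.1667)) / 5 = 5.5/5 = 1.1
  S[B,B] = ((0.1667)·(0.1667) + (-1.8333)·(-1.8333) + (1.1667)·(1.1667) + (-1.8333)·(-1.8333) + (1.1667)·(1.1667) + (1.1667)·(1.1667)) / 5 = 10.8333/5 = 2.1667

S is symmetric (S[j,i] = S[i,j]). Assembling:

S = [[8.7, 1.1],
 [1.1, 2.1667]]


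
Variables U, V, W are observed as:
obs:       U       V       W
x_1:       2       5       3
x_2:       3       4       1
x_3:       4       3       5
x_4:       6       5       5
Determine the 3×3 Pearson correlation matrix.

Step 1 — column means:
  mean(U) = (2 + 3 + 4 + 6) / 4 = 15/4 = 3.75
  mean(V) = (5 + 4 + 3 + 5) / 4 = 17/4 = 4.25
  mean(W) = (3 + 1 + 5 + 5) / 4 = 14/4 = 3.5

Step 2 — sample variances and covariances s[i,j] = (1/(n-1)) · Σ_k (x_{k,i} - mean_i) · (x_{k,j} - mean_j), with n-1 = 3:
  s[U,U] = ((-1.75)·(-1.75) + (-0.75)·(-0.75) + (0.25)·(0.25) + (2.25)·(2.25)) / 3 = 8.75/3 = 2.9167
  s[U,V] = ((-1.75)·(0.75) + (-0.75)·(-0.25) + (0.25)·(-1.25) + (2.25)·(0.75)) / 3 = 0.25/3 = 0.0833
  s[U,W] = ((-1.75)·(-0.5) + (-0.75)·(-2.5) + (0.25)·(1.5) + (2.25)·(1.5)) / 3 = 6.5/3 = 2.1667
  s[V,V] = ((0.75)·(0.75) + (-0.25)·(-0.25) + (-1.25)·(-1.25) + (0.75)·(0.75)) / 3 = 2.75/3 = 0.9167
  s[V,W] = ((0.75)·(-0.5) + (-0.25)·(-2.5) + (-1.25)·(1.5) + (0.75)·(1.5)) / 3 = -0.5/3 = -0.1667
  s[W,W] = ((-0.5)·(-0.5) + (-2.5)·(-2.5) + (1.5)·(1.5) + (1.5)·(1.5)) / 3 = 11/3 = 3.6667
  Sample standard deviations s_i = √(s[i,i]):
  s(U) = √(2.9167) = 1.7078
  s(V) = √(0.9167) = 0.9574
  s(W) = √(3.6667) = 1.9149

Step 3 — r_{ij} = s_{ij} / (s_i · s_j):
  r[U,U] = 1 (diagonal).
  r[U,V] = 0.0833 / (1.7078 · 0.9574) = 0.0833 / 1.6351 = 0.051
  r[U,W] = 2.1667 / (1.7078 · 1.9149) = 2.1667 / 3.2702 = 0.6625
  r[V,V] = 1 (diagonal).
  r[V,W] = -0.1667 / (0.9574 · 1.9149) = -0.1667 / 1.8333 = -0.0909
  r[W,W] = 1 (diagonal).

R is symmetric with unit diagonal. Assembling:

R = [[1, 0.051, 0.6625],
 [0.051, 1, -0.0909],
 [0.6625, -0.0909, 1]]


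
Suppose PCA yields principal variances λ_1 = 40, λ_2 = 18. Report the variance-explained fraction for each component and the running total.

Step 1 — total variance = trace(Sigma) = Σ λ_i = 40 + 18 = 58.

Step 2 — fraction explained by component i = λ_i / Σ λ:
  PC1: 40/58 = 0.6897
  PC2: 18/58 = 0.3103

Step 3 — cumulative fraction after k components = (λ_1 + ... + λ_k) / Σ λ:
  k = 1: 40/58 = 0.6897
  k = 2: (40 + 18)/58 = 58/58 = 1

Summary (fraction, with percent):

explained: PC1 0.6897 (68.97%), PC2 0.3103 (31.03%);  cumulative: 0.6897, 1


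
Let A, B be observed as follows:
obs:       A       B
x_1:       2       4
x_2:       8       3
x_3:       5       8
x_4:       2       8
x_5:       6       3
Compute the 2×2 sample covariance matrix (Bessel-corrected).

Step 1 — column means:
  mean(A) = (2 + 8 + 5 + 2 + 6) / 5 = 23/5 = 4.6
  mean(B) = (4 + 3 + 8 + 8 + 3) / 5 = 26/5 = 5.2

Step 2 — sample covariance S[i,j] = (1/(n-1)) · Σ_k (x_{k,i} - mean_i) · (x_{k,j} - mean_j), with n-1 = 4.
  S[A,A] = ((-2.6)·(-2.6) + (3.4)·(3.4) + (0.4)·(0.4) + (-2.6)·(-2.6) + (1.4)·(1.4)) / 4 = 27.2/4 = 6.8
  S[A,B] = ((-2.6)·(-1.2) + (3.4)·(-2.2) + (0.4)·(2.8) + (-2.6)·(2.8) + (1.4)·(-2.2)) / 4 = -13.6/4 = -3.4
  S[B,B] = ((-1.2)·(-1.2) + (-2.2)·(-2.2) + (2.8)·(2.8) + (2.8)·(2.8) + (-2.2)·(-2.2)) / 4 = 26.8/4 = 6.7

S is symmetric (S[j,i] = S[i,j]). Assembling:

S = [[6.8, -3.4],
 [-3.4, 6.7]]


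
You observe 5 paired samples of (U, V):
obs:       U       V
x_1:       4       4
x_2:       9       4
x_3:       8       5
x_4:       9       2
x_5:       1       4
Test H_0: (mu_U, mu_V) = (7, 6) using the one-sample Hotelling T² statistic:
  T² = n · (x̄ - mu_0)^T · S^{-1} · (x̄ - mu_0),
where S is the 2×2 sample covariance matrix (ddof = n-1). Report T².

Step 1 — sample mean vector:
  mean(U) = (4 + 9 + 8 + 9 + 1) / 5 = 31/5 = 6.2
  mean(V) = (4 + 4 + 5 + 2 + 4) / 5 = 19/5 = 3.8
  x̄ = (6.2, 3.8),  deviation x̄ - mu_0 = (6.2, 3.8) - (7, 6) = (-0.8, -2.2).

Step 2 — sample covariance matrix, S[i,j] = (1/(n-1)) · Σ_k (x_{k,i} - mean_i) · (x_{k,j} - mean_j), divisor n-1 = 4:
  S[U,U] = ((-2.2)·(-2.2) + (2.8)·(2.8) + (1.8)·(1.8) + (2.8)·(2.8) + (-5.2)·(-5.2)) / 4 = 50.8/4 = 12.7
  S[U,V] = ((-2.2)·(0.2) + (2.8)·(0.2) + (1.8)·(1.2) + (2.8)·(-1.8) + (-5.2)·(0.2)) / 4 = -3.8/4 = -0.95
  S[V,V] = ((0.2)·(0.2) + (0.2)·(0.2) + (1.2)·(1.2) + (-1.8)·(-1.8) + (0.2)·(0.2)) / 4 = 4.8/4 = 1.2
  S = [[12.7, -0.95],
 [-0.95, 1.2]].

Step 3 — invert S. det(S) = 12.7·1.2 - (-0.95)² = 14.3375.
  S^{-1} = (1/det) · [[d, -b], [-b, a]] = [[0.0837, 0.0663],
 [0.0663, 0.8858]].

Step 4 — quadratic form (x̄ - mu_0)^T · S^{-1} · (x̄ - mu_0):
  S^{-1} · (x̄ - mu_0) = (-0.2127, -2.0017),
  (x̄ - mu_0)^T · [...] = (-0.8)·(-0.2127) + (-2.2)·(-2.0017) = 4.574.

Step 5 — scale by n: T² = 5 · 4.574 = 22.8701.

T² ≈ 22.8701


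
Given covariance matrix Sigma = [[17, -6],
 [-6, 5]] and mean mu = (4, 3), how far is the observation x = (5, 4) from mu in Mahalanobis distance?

Step 1 — centre the observation: (x - mu) = (1, 1).

Step 2 — invert Sigma. det(Sigma) = 17·5 - (-6)² = 49.
  Sigma^{-1} = (1/det) · [[d, -b], [-b, a]] = [[0.102, 0.1224],
 [0.1224, 0.3469]].

Step 3 — form the quadratic (x - mu)^T · Sigma^{-1} · (x - mu):
  Sigma^{-1} · (x - mu) = (0.2245, 0.4694).
  (x - mu)^T · [Sigma^{-1} · (x - mu)] = (1)·(0.2245) + (1)·(0.4694) = 0.6939.

Step 4 — take square root: d = √(0.6939) ≈ 0.833.

d(x, mu) = √(0.6939) ≈ 0.833


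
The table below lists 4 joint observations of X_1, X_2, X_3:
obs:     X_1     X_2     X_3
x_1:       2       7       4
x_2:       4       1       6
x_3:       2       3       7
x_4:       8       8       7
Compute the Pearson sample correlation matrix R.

Step 1 — column means:
  mean(X_1) = (2 + 4 + 2 + 8) / 4 = 16/4 = 4
  mean(X_2) = (7 + 1 + 3 + 8) / 4 = 19/4 = 4.75
  mean(X_3) = (4 + 6 + 7 + 7) / 4 = 24/4 = 6

Step 2 — sample variances and covariances s[i,j] = (1/(n-1)) · Σ_k (x_{k,i} - mean_i) · (x_{k,j} - mean_j), with n-1 = 3:
  s[X_1,X_1] = ((-2)·(-2) + (0)·(0) + (-2)·(-2) + (4)·(4)) / 3 = 24/3 = 8
  s[X_1,X_2] = ((-2)·(2.25) + (0)·(-3.75) + (-2)·(-1.75) + (4)·(3.25)) / 3 = 12/3 = 4
  s[X_1,X_3] = ((-2)·(-2) + (0)·(0) + (-2)·(1) + (4)·(1)) / 3 = 6/3 = 2
  s[X_2,X_2] = ((2.25)·(2.25) + (-3.75)·(-3.75) + (-1.75)·(-1.75) + (3.25)·(3.25)) / 3 = 32.75/3 = 10.9167
  s[X_2,X_3] = ((2.25)·(-2) + (-3.75)·(0) + (-1.75)·(1) + (3.25)·(1)) / 3 = -3/3 = -1
  s[X_3,X_3] = ((-2)·(-2) + (0)·(0) + (1)·(1) + (1)·(1)) / 3 = 6/3 = 2
  Sample standard deviations s_i = √(s[i,i]):
  s(X_1) = √(8) = 2.8284
  s(X_2) = √(10.9167) = 3.304
  s(X_3) = √(2) = 1.4142

Step 3 — r_{ij} = s_{ij} / (s_i · s_j):
  r[X_1,X_1] = 1 (diagonal).
  r[X_1,X_2] = 4 / (2.8284 · 3.304) = 4 / 9.3452 = 0.428
  r[X_1,X_3] = 2 / (2.8284 · 1.4142) = 2 / 4 = 0.5
  r[X_2,X_2] = 1 (diagonal).
  r[X_2,X_3] = -1 / (3.304 · 1.4142) = -1 / 4.6726 = -0.214
  r[X_3,X_3] = 1 (diagonal).

R is symmetric with unit diagonal. Assembling:

R = [[1, 0.428, 0.5],
 [0.428, 1, -0.214],
 [0.5, -0.214, 1]]


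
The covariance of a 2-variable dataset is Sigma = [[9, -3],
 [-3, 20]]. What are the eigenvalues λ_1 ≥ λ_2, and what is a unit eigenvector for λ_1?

Step 1 — characteristic polynomial of 2×2 Sigma:
  det(Sigma - λI) = λ² - trace · λ + det = 0.
  trace = 9 + 20 = 29, det = 9·20 - (-3)² = 171.
Step 2 — discriminant:
  Δ = trace² - 4·det = 841 - 684 = 157.
Step 3 — eigenvalues:
  λ = (trace ± √Δ)/2 = (29 ± 12.53)/2,
  λ_1 = 20.765,  λ_2 = 8.235.

Step 4 — unit eigenvector for λ_1: solve (Sigma - λ_1 I)v = 0. First row:
  (9 - 20.765)·v_x + (-3)·v_y = 0, i.e. (-11.765)·v_x + (-3)·v_y = 0,
  so v ∝ (b, λ_1 - a) = (-3, 11.765); multiply by -1 so the first entry is positive: u = (3, -11.765).
  ||u|| = √((3)² + (-11.765)²) = √(147.4148) ≈ 12.1414,
  v_1 = u/||u|| ≈ (0.2471, -0.969) (||v_1|| = 1).

λ_1 = 20.765,  λ_2 = 8.235;  v_1 ≈ (0.2471, -0.969)


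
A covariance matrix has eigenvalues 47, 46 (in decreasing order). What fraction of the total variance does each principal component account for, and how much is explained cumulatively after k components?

Step 1 — total variance = trace(Sigma) = Σ λ_i = 47 + 46 = 93.

Step 2 — fraction explained by component i = λ_i / Σ λ:
  PC1: 47/93 = 0.5054
  PC2: 46/93 = 0.4946

Step 3 — cumulative fraction after k components = (λ_1 + ... + λ_k) / Σ λ:
  k = 1: 47/93 = 0.5054
  k = 2: (47 + 46)/93 = 93/93 = 1

Summary (fraction, with percent):

explained: PC1 0.5054 (50.54%), PC2 0.4946 (49.46%);  cumulative: 0.5054, 1


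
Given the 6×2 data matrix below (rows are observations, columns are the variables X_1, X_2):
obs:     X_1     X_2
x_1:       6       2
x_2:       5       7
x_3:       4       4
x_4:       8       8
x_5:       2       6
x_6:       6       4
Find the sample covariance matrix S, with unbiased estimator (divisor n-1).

Step 1 — column means:
  mean(X_1) = (6 + 5 + 4 + 8 + 2 + 6) / 6 = 31/6 = 5.1667
  mean(X_2) = (2 + 7 + 4 + 8 + 6 + 4) / 6 = 31/6 = 5.1667

Step 2 — sample covariance S[i,j] = (1/(n-1)) · Σ_k (x_{k,i} - mean_i) · (x_{k,j} - mean_j), with n-1 = 5.
  S[X_1,X_1] = ((0.8333)·(0.8333) + (-0.1667)·(-0.1667) + (-1.1667)·(-1.1667) + (2.8333)·(2.8333) + (-3.1667)·(-3.1667) + (0.8333)·(0.8333)) / 5 = 20.8333/5 = 4.1667
  S[X_1,X_2] = ((0.8333)·(-3.1667) + (-0.1667)·(1.8333) + (-1.1667)·(-1.1667) + (2.8333)·(2.8333) + (-3.1667)·(0.8333) + (0.8333)·(-1.1667)) / 5 = 2.8333/5 = 0.5667
  S[X_2,X_2] = ((-3.1667)·(-3.1667) + (1.8333)·(1.8333) + (-1.1667)·(-1.1667) + (2.8333)·(2.8333) + (0.8333)·(0.8333) + (-1.1667)·(-1.1667)) / 5 = 24.8333/5 = 4.9667

S is symmetric (S[j,i] = S[i,j]). Assembling:

S = [[4.1667, 0.5667],
 [0.5667, 4.9667]]


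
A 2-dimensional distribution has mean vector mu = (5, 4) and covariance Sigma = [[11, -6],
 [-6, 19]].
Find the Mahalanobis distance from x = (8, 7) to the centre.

Step 1 — centre the observation: (x - mu) = (3, 3).

Step 2 — invert Sigma. det(Sigma) = 11·19 - (-6)² = 173.
  Sigma^{-1} = (1/det) · [[d, -b], [-b, a]] = [[0.1098, 0.0347],
 [0.0347, 0.0636]].

Step 3 — form the quadratic (x - mu)^T · Sigma^{-1} · (x - mu):
  Sigma^{-1} · (x - mu) = (0.4335, 0.2948).
  (x - mu)^T · [Sigma^{-1} · (x - mu)] = (3)·(0.4335) + (3)·(0.2948) = 2.185.

Step 4 — take square root: d = √(2.185) ≈ 1.4782.

d(x, mu) = √(2.185) ≈ 1.4782


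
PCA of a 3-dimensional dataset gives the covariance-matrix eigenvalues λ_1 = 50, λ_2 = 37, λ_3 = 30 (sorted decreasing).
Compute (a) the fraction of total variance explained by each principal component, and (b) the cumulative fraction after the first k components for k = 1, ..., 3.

Step 1 — total variance = trace(Sigma) = Σ λ_i = 50 + 37 + 30 = 117.

Step 2 — fraction explained by component i = λ_i / Σ λ:
  PC1: 50/117 = 0.4274
  PC2: 37/117 = 0.3162
  PC3: 30/117 = 0.2564

Step 3 — cumulative fraction after k components = (λ_1 + ... + λ_k) / Σ λ:
  k = 1: 50/117 = 0.4274
  k = 2: (50 + 37)/117 = 87/117 = 0.7436
  k = 3: (50 + 37 + 30)/117 = 117/117 = 1

Summary (fraction, with percent):

explained: PC1 0.4274 (42.74%), PC2 0.3162 (31.62%), PC3 0.2564 (25.64%);  cumulative: 0.4274, 0.7436, 1


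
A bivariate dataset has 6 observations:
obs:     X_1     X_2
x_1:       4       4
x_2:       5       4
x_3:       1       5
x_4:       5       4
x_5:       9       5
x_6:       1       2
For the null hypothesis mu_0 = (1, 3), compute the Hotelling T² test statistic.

Step 1 — sample mean vector:
  mean(X_1) = (4 + 5 + 1 + 5 + 9 + 1) / 6 = 25/6 = 4.1667
  mean(X_2) = (4 + 4 + 5 + 4 + 5 + 2) / 6 = 24/6 = 4
  x̄ = (4.1667, 4),  deviation x̄ - mu_0 = (4.1667, 4) - (1, 3) = (3.1667, 1).

Step 2 — sample covariance matrix, S[i,j] = (1/(n-1)) · Σ_k (x_{k,i} - mean_i) · (x_{k,j} - mean_j), divisor n-1 = 5:
  S[X_1,X_1] = ((-0.1667)·(-0.1667) + (0.8333)·(0.8333) + (-3.1667)·(-3.1667) + (0.8333)·(0.8333) + (4.8333)·(4.8333) + (-3.1667)·(-3.1667)) / 5 = 44.8333/5 = 8.9667
  S[X_1,X_2] = ((-0.1667)·(0) + (0.8333)·(0) + (-3.1667)·(1) + (0.8333)·(0) + (4.8333)·(1) + (-3.1667)·(-2)) / 5 = 8/5 = 1.6
  S[X_2,X_2] = ((0)·(0) + (0)·(0) + (1)·(1) + (0)·(0) + (1)·(1) + (-2)·(-2)) / 5 = 6/5 = 1.2
  S = [[8.9667, 1.6],
 [1.6, 1.2]].

Step 3 — invert S. det(S) = 8.9667·1.2 - (1.6)² = 8.2.
  S^{-1} = (1/det) · [[d, -b], [-b, a]] = [[0.1463, -0.1951],
 [-0.1951, 1.0935]].

Step 4 — quadratic form (x̄ - mu_0)^T · S^{-1} · (x̄ - mu_0):
  S^{-1} · (x̄ - mu_0) = (0.2683, 0.4756),
  (x̄ - mu_0)^T · [...] = (3.1667)·(0.2683) + (1)·(0.4756) = 1.3252.

Step 5 — scale by n: T² = 6 · 1.3252 = 7.9512.

T² ≈ 7.9512


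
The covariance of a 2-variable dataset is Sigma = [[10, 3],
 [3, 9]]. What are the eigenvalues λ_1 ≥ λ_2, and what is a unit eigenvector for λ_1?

Step 1 — characteristic polynomial of 2×2 Sigma:
  det(Sigma - λI) = λ² - trace · λ + det = 0.
  trace = 10 + 9 = 19, det = 10·9 - (3)² = 81.
Step 2 — discriminant:
  Δ = trace² - 4·det = 361 - 324 = 37.
Step 3 — eigenvalues:
  λ = (trace ± √Δ)/2 = (19 ± 6.0828)/2,
  λ_1 = 12.5414,  λ_2 = 6.4586.

Step 4 — unit eigenvector for λ_1: solve (Sigma - λ_1 I)v = 0. First row:
  (10 - 12.5414)·v_x + (3)·v_y = 0, i.e. (-2.5414)·v_x + (3)·v_y = 0,
  so v ∝ (b, λ_1 - a) = (3, 2.5414) = u.
  ||u|| = √((3)² + (2.5414)²) = √(15.4586) ≈ 3.9317,
  v_1 = u/||u|| ≈ (0.763, 0.6464) (||v_1|| = 1).

λ_1 = 12.5414,  λ_2 = 6.4586;  v_1 ≈ (0.763, 0.6464)


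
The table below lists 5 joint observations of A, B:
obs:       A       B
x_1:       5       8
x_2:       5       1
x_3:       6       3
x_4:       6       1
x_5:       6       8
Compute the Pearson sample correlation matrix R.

Step 1 — column means:
  mean(A) = (5 + 5 + 6 + 6 + 6) / 5 = 28/5 = 5.6
  mean(B) = (8 + 1 + 3 + 1 + 8) / 5 = 21/5 = 4.2

Step 2 — sample variances and covariances s[i,j] = (1/(n-1)) · Σ_k (x_{k,i} - mean_i) · (x_{k,j} - mean_j), with n-1 = 4:
  s[A,A] = ((-0.6)·(-0.6) + (-0.6)·(-0.6) + (0.4)·(0.4) + (0.4)·(0.4) + (0.4)·(0.4)) / 4 = 1.2/4 = 0.3
  s[A,B] = ((-0.6)·(3.8) + (-0.6)·(-3.2) + (0.4)·(-1.2) + (0.4)·(-3.2) + (0.4)·(3.8)) / 4 = -0.6/4 = -0.15
  s[B,B] = ((3.8)·(3.8) + (-3.2)·(-3.2) + (-1.2)·(-1.2) + (-3.2)·(-3.2) + (3.8)·(3.8)) / 4 = 50.8/4 = 12.7
  Sample standard deviations s_i = √(s[i,i]):
  s(A) = √(0.3) = 0.5477
  s(B) = √(12.7) = 3.5637

Step 3 — r_{ij} = s_{ij} / (s_i · s_j):
  r[A,A] = 1 (diagonal).
  r[A,B] = -0.15 / (0.5477 · 3.5637) = -0.15 / 1.9519 = -0.0768
  r[B,B] = 1 (diagonal).

R is symmetric with unit diagonal. Assembling:

R = [[1, -0.0768],
 [-0.0768, 1]]


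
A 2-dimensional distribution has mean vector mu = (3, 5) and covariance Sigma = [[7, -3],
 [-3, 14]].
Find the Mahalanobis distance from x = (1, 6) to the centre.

Step 1 — centre the observation: (x - mu) = (-2, 1).

Step 2 — invert Sigma. det(Sigma) = 7·14 - (-3)² = 89.
  Sigma^{-1} = (1/det) · [[d, -b], [-b, a]] = [[0.1573, 0.0337],
 [0.0337, 0.0787]].

Step 3 — form the quadratic (x - mu)^T · Sigma^{-1} · (x - mu):
  Sigma^{-1} · (x - mu) = (-0.2809, 0.0112).
  (x - mu)^T · [Sigma^{-1} · (x - mu)] = (-2)·(-0.2809) + (1)·(0.0112) = 0.573.

Step 4 — take square root: d = √(0.573) ≈ 0.757.

d(x, mu) = √(0.573) ≈ 0.757


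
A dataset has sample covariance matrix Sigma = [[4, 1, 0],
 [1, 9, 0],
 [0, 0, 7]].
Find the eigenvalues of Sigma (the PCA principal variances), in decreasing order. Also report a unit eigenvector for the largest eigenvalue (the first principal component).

Step 1 — characteristic polynomial p(λ) = det(λI - Sigma) = λ³ - tr·λ² + c_1·λ - det, where tr = trace, c_1 = sum of the principal 2×2 minors, det = det(Sigma):
  tr = 4 + 9 + 7 = 20,
  c_1 = (4·9 - (1)²) + (4·7 - (0)²) + (9·7 - (0)²) = 35 + 28 + 63 = 126,
  det = 4·(9·7 - (0)²) - (1)·((1)·7 - (0)·(0)) + (0)·((1)·(0) - 9·(0)) = 4·(63) - (1)·(7) + (0)·(0) = 245.
  So p(λ) = λ³ - 20λ² + 126λ - 245.
Step 2 — look for an integer root (rational root theorem: any rational root is an integer divisor of 245). Testing λ = 7:
  p(7) = 343 - 980 + 882 - 245 = 0  ✓
  Dividing out (λ - 7): p(λ) = (λ - 7)(λ² - 13λ + 35).
Step 3 — remaining eigenvalues from the quadratic λ² - 13λ + 35 = 0:
  Δ = 13² - 4·35 = 169 - 140 = 29,  λ = (13 ± √29)/2 = (13 ± 5.3852)/2 ≈ 9.1926 or 3.8074.
  Sorted: λ_1 = 9.1926,  λ_2 = 7,  λ_3 = 3.8074  (check: sum = 20 = tr ✓).

Step 4 — unit eigenvector for λ_1 ≈ 9.1926: v spans the null space of (Sigma - λ_1 I), whose rows are
  r_1 = (-5.1926, 1, 0),  r_2 = (1, -0.1926, 0),  r_3 = (0, 0, -2.1926).
  v is orthogonal to every row, so take v ∝ r_1 × r_3 = ((1)·(-2.1926) - (0)·(0), (0)·(0) - (-5.1926)·(-2.1926), (-5.1926)·(0) - (1)·(0)) ≈ (-2.1926, -11.3852, 0).
  Rescale (multiply by -1 so the first nonzero entry is positive): u = (2.1926, 11.3852, 0).
  ||u|| = √((2.1926)² + (11.3852)² + (0)²) = √(134.4294) ≈ 11.5944,  v_1 = u/||u|| ≈ (0.1891, 0.982, 0) (||v_1|| = 1).

λ_1 = 9.1926,  λ_2 = 7,  λ_3 = 3.8074;  v_1 ≈ (0.1891, 0.982, 0)


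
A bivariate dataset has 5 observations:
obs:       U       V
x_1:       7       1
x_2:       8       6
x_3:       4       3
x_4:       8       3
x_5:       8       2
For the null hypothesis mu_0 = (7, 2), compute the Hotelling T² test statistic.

Step 1 — sample mean vector:
  mean(U) = (7 + 8 + 4 + 8 + 8) / 5 = 35/5 = 7
  mean(V) = (1 + 6 + 3 + 3 + 2) / 5 = 15/5 = 3
  x̄ = (7, 3),  deviation x̄ - mu_0 = (7, 3) - (7, 2) = (0, 1).

Step 2 — sample covariance matrix, S[i,j] = (1/(n-1)) · Σ_k (x_{k,i} - mean_i) · (x_{k,j} - mean_j), divisor n-1 = 4:
  S[U,U] = ((0)·(0) + (1)·(1) + (-3)·(-3) + (1)·(1) + (1)·(1)) / 4 = 12/4 = 3
  S[U,V] = ((0)·(-2) + (1)·(3) + (-3)·(0) + (1)·(0) + (1)·(-1)) / 4 = 2/4 = 0.5
  S[V,V] = ((-2)·(-2) + (3)·(3) + (0)·(0) + (0)·(0) + (-1)·(-1)) / 4 = 14/4 = 3.5
  S = [[3, 0.5],
 [0.5, 3.5]].

Step 3 — invert S. det(S) = 3·3.5 - (0.5)² = 10.25.
  S^{-1} = (1/det) · [[d, -b], [-b, a]] = [[0.3415, -0.0488],
 [-0.0488, 0.2927]].

Step 4 — quadratic form (x̄ - mu_0)^T · S^{-1} · (x̄ - mu_0):
  S^{-1} · (x̄ - mu_0) = (-0.0488, 0.2927),
  (x̄ - mu_0)^T · [...] = (0)·(-0.0488) + (1)·(0.2927) = 0.2927.

Step 5 — scale by n: T² = 5 · 0.2927 = 1.4634.

T² ≈ 1.4634


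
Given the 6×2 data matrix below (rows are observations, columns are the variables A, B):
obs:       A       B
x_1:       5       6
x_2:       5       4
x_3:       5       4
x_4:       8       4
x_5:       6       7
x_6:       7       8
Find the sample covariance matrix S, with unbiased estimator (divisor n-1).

Step 1 — column means:
  mean(A) = (5 + 5 + 5 + 8 + 6 + 7) / 6 = 36/6 = 6
  mean(B) = (6 + 4 + 4 + 4 + 7 + 8) / 6 = 33/6 = 5.5

Step 2 — sample covariance S[i,j] = (1/(n-1)) · Σ_k (x_{k,i} - mean_i) · (x_{k,j} - mean_j), with n-1 = 5.
  S[A,A] = ((-1)·(-1) + (-1)·(-1) + (-1)·(-1) + (2)·(2) + (0)·(0) + (1)·(1)) / 5 = 8/5 = 1.6
  S[A,B] = ((-1)·(0.5) + (-1)·(-1.5) + (-1)·(-1.5) + (2)·(-1.5) + (0)·(1.5) + (1)·(2.5)) / 5 = 2/5 = 0.4
  S[B,B] = ((0.5)·(0.5) + (-1.5)·(-1.5) + (-1.5)·(-1.5) + (-1.5)·(-1.5) + (1.5)·(1.5) + (2.5)·(2.5)) / 5 = 15.5/5 = 3.1

S is symmetric (S[j,i] = S[i,j]). Assembling:

S = [[1.6, 0.4],
 [0.4, 3.1]]


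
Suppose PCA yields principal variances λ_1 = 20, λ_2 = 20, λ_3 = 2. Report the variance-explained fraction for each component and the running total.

Step 1 — total variance = trace(Sigma) = Σ λ_i = 20 + 20 + 2 = 42.

Step 2 — fraction explained by component i = λ_i / Σ λ:
  PC1: 20/42 = 0.4762
  PC2: 20/42 = 0.4762
  PC3: 2/42 = 0.0476

Step 3 — cumulative fraction after k components = (λ_1 + ... + λ_k) / Σ λ:
  k = 1: 20/42 = 0.4762
  k = 2: (20 + 20)/42 = 40/42 = 0.9524
  k = 3: (20 + 20 + 2)/42 = 42/42 = 1

Summary (fraction, with percent):

explained: PC1 0.4762 (47.62%), PC2 0.4762 (47.62%), PC3 0.0476 (4.76%);  cumulative: 0.4762, 0.9524, 1


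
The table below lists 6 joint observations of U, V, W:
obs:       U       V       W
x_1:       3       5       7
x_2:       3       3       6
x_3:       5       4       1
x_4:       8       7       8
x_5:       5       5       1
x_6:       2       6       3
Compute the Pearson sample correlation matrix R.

Step 1 — column means:
  mean(U) = (3 + 3 + 5 + 8 + 5 + 2) / 6 = 26/6 = 4.3333
  mean(V) = (5 + 3 + 4 + 7 + 5 + 6) / 6 = 30/6 = 5
  mean(W) = (7 + 6 + 1 + 8 + 1 + 3) / 6 = 26/6 = 4.3333

Step 2 — sample variances and covariances s[i,j] = (1/(n-1)) · Σ_k (x_{k,i} - mean_i) · (x_{k,j} - mean_j), with n-1 = 5:
  s[U,U] = ((-1.3333)·(-1.3333) + (-1.3333)·(-1.3333) + (0.6667)·(0.6667) + (3.6667)·(3.6667) + (0.6667)·(0.6667) + (-2.3333)·(-2.3333)) / 5 = 23.3333/5 = 4.6667
  s[U,V] = ((-1.3333)·(0) + (-1.3333)·(-2) + (0.6667)·(-1) + (3.6667)·(2) + (0.6667)·(0) + (-2.3333)·(1)) / 5 = 7/5 = 1.4
  s[U,W] = ((-1.3333)·(2.6667) + (-1.3333)·(1.6667) + (0.6667)·(-3.3333) + (3.6667)·(3.6667) + (0.6667)·(-3.3333) + (-2.3333)·(-1.3333)) / 5 = 6.3333/5 = 1.2667
  s[V,V] = ((0)·(0) + (-2)·(-2) + (-1)·(-1) + (2)·(2) + (0)·(0) + (1)·(1)) / 5 = 10/5 = 2
  s[V,W] = ((0)·(2.6667) + (-2)·(1.6667) + (-1)·(-3.3333) + (2)·(3.6667) + (0)·(-3.3333) + (1)·(-1.3333)) / 5 = 6/5 = 1.2
  s[W,W] = ((2.6667)·(2.6667) + (1.6667)·(1.6667) + (-3.3333)·(-3.3333) + (3.6667)·(3.6667) + (-3.3333)·(-3.3333) + (-1.3333)·(-1.3333)) / 5 = 47.3333/5 = 9.4667
  Sample standard deviations s_i = √(s[i,i]):
  s(U) = √(4.6667) = 2.1602
  s(V) = √(2) = 1.4142
  s(W) = √(9.4667) = 3.0768

Step 3 — r_{ij} = s_{ij} / (s_i · s_j):
  r[U,U] = 1 (diagonal).
  r[U,V] = 1.4 / (2.1602 · 1.4142) = 1.4 / 3.0551 = 0.4583
  r[U,W] = 1.2667 / (2.1602 · 3.0768) = 1.2667 / 6.6466 = 0.1906
  r[V,V] = 1 (diagonal).
  r[V,W] = 1.2 / (1.4142 · 3.0768) = 1.2 / 4.3512 = 0.2758
  r[W,W] = 1 (diagonal).

R is symmetric with unit diagonal. Assembling:

R = [[1, 0.4583, 0.1906],
 [0.4583, 1, 0.2758],
 [0.1906, 0.2758, 1]]


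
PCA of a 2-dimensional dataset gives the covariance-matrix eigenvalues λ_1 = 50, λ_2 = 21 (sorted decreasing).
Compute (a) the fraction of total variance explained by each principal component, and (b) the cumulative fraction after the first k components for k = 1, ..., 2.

Step 1 — total variance = trace(Sigma) = Σ λ_i = 50 + 21 = 71.

Step 2 — fraction explained by component i = λ_i / Σ λ:
  PC1: 50/71 = 0.7042
  PC2: 21/71 = 0.2958

Step 3 — cumulative fraction after k components = (λ_1 + ... + λ_k) / Σ λ:
  k = 1: 50/71 = 0.7042
  k = 2: (50 + 21)/71 = 71/71 = 1

Summary (fraction, with percent):

explained: PC1 0.7042 (70.42%), PC2 0.2958 (29.58%);  cumulative: 0.7042, 1


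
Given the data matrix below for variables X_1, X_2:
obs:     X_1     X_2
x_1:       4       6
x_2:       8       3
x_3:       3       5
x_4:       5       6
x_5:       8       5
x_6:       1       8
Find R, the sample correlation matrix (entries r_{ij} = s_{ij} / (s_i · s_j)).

Step 1 — column means:
  mean(X_1) = (4 + 8 + 3 + 5 + 8 + 1) / 6 = 29/6 = 4.8333
  mean(X_2) = (6 + 3 + 5 + 6 + 5 + 8) / 6 = 33/6 = 5.5

Step 2 — sample variances and covariances s[i,j] = (1/(n-1)) · Σ_k (x_{k,i} - mean_i) · (x_{k,j} - mean_j), with n-1 = 5:
  s[X_1,X_1] = ((-0.8333)·(-0.8333) + (3.1667)·(3.1667) + (-1.8333)·(-1.8333) + (0.1667)·(0.1667) + (3.1667)·(3.1667) + (-3.8333)·(-3.8333)) / 5 = 38.8333/5 = 7.7667
  s[X_1,X_2] = ((-0.8333)·(0.5) + (3.1667)·(-2.5) + (-1.8333)·(-0.5) + (0.1667)·(0.5) + (3.1667)·(-0.5) + (-3.8333)·(2.5)) / 5 = -18.5/5 = -3.7
  s[X_2,X_2] = ((0.5)·(0.5) + (-2.5)·(-2.5) + (-0.5)·(-0.5) + (0.5)·(0.5) + (-0.5)·(-0.5) + (2.5)·(2.5)) / 5 = 13.5/5 = 2.7
  Sample standard deviations s_i = √(s[i,i]):
  s(X_1) = √(7.7667) = 2.7869
  s(X_2) = √(2.7) = 1.6432

Step 3 — r_{ij} = s_{ij} / (s_i · s_j):
  r[X_1,X_1] = 1 (diagonal).
  r[X_1,X_2] = -3.7 / (2.7869 · 1.6432) = -3.7 / 4.5793 = -0.808
  r[X_2,X_2] = 1 (diagonal).

R is symmetric with unit diagonal. Assembling:

R = [[1, -0.808],
 [-0.808, 1]]


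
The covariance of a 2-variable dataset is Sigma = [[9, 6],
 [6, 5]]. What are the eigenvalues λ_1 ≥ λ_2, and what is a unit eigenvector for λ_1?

Step 1 — characteristic polynomial of 2×2 Sigma:
  det(Sigma - λI) = λ² - trace · λ + det = 0.
  trace = 9 + 5 = 14, det = 9·5 - (6)² = 9.
Step 2 — discriminant:
  Δ = trace² - 4·det = 196 - 36 = 160.
Step 3 — eigenvalues:
  λ = (trace ± √Δ)/2 = (14 ± 12.6491)/2,
  λ_1 = 13.3246,  λ_2 = 0.6754.

Step 4 — unit eigenvector for λ_1: solve (Sigma - λ_1 I)v = 0. First row:
  (9 - 13.3246)·v_x + (6)·v_y = 0, i.e. (-4.3246)·v_x + (6)·v_y = 0,
  so v ∝ (b, λ_1 - a) = (6, 4.3246) = u.
  ||u|| = √((6)² + (4.3246)²) = √(54.7018) ≈ 7.3961,
  v_1 = u/||u|| ≈ (0.8112, 0.5847) (||v_1|| = 1).

λ_1 = 13.3246,  λ_2 = 0.6754;  v_1 ≈ (0.8112, 0.5847)


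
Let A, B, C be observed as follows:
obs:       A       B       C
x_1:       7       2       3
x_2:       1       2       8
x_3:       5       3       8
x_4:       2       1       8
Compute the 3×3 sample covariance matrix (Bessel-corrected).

Step 1 — column means:
  mean(A) = (7 + 1 + 5 + 2) / 4 = 15/4 = 3.75
  mean(B) = (2 + 2 + 3 + 1) / 4 = 8/4 = 2
  mean(C) = (3 + 8 + 8 + 8) / 4 = 27/4 = 6.75

Step 2 — sample covariance S[i,j] = (1/(n-1)) · Σ_k (x_{k,i} - mean_i) · (x_{k,j} - mean_j), with n-1 = 3.
  S[A,A] = ((3.25)·(3.25) + (-2.75)·(-2.75) + (1.25)·(1.25) + (-1.75)·(-1.75)) / 3 = 22.75/3 = 7.5833
  S[A,B] = ((3.25)·(0) + (-2.75)·(0) + (1.25)·(1) + (-1.75)·(-1)) / 3 = 3/3 = 1
  S[A,C] = ((3.25)·(-3.75) + (-2.75)·(1.25) + (1.25)·(1.25) + (-1.75)·(1.25)) / 3 = -16.25/3 = -5.4167
  S[B,B] = ((0)·(0) + (0)·(0) + (1)·(1) + (-1)·(-1)) / 3 = 2/3 = 0.6667
  S[B,C] = ((0)·(-3.75) + (0)·(1.25) + (1)·(1.25) + (-1)·(1.25)) / 3 = 0/3 = 0
  S[C,C] = ((-3.75)·(-3.75) + (1.25)·(1.25) + (1.25)·(1.25) + (1.25)·(1.25)) / 3 = 18.75/3 = 6.25

S is symmetric (S[j,i] = S[i,j]). Assembling:

S = [[7.5833, 1, -5.4167],
 [1, 0.6667, 0],
 [-5.4167, 0, 6.25]]


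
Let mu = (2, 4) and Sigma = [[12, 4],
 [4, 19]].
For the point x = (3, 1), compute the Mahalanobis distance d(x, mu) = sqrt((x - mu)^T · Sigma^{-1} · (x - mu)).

Step 1 — centre the observation: (x - mu) = (1, -3).

Step 2 — invert Sigma. det(Sigma) = 12·19 - (4)² = 212.
  Sigma^{-1} = (1/det) · [[d, -b], [-b, a]] = [[0.0896, -0.0189],
 [-0.0189, 0.0566]].

Step 3 — form the quadratic (x - mu)^T · Sigma^{-1} · (x - mu):
  Sigma^{-1} · (x - mu) = (0.1462, -0.1887).
  (x - mu)^T · [Sigma^{-1} · (x - mu)] = (1)·(0.1462) + (-3)·(-0.1887) = 0.7123.

Step 4 — take square root: d = √(0.7123) ≈ 0.844.

d(x, mu) = √(0.7123) ≈ 0.844


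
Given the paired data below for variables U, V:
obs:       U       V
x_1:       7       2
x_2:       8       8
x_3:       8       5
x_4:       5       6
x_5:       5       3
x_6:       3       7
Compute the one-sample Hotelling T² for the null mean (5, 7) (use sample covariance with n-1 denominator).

Step 1 — sample mean vector:
  mean(U) = (7 + 8 + 8 + 5 + 5 + 3) / 6 = 36/6 = 6
  mean(V) = (2 + 8 + 5 + 6 + 3 + 7) / 6 = 31/6 = 5.1667
  x̄ = (6, 5.1667),  deviation x̄ - mu_0 = (6, 5.1667) - (5, 7) = (1, -1.8333).

Step 2 — sample covariance matrix, S[i,j] = (1/(n-1)) · Σ_k (x_{k,i} - mean_i) · (x_{k,j} - mean_j), divisor n-1 = 5:
  S[U,U] = ((1)·(1) + (2)·(2) + (2)·(2) + (-1)·(-1) + (-1)·(-1) + (-3)·(-3)) / 5 = 20/5 = 4
  S[U,V] = ((1)·(-3.1667) + (2)·(2.8333) + (2)·(-0.1667) + (-1)·(0.8333) + (-1)·(-2.1667) + (-3)·(1.8333)) / 5 = -2/5 = -0.4
  S[V,V] = ((-3.1667)·(-3.1667) + (2.8333)·(2.8333) + (-0.1667)·(-0.1667) + (0.8333)·(0.8333) + (-2.1667)·(-2.1667) + (1.8333)·(1.8333)) / 5 = 26.8333/5 = 5.3667
  S = [[4, -0.4],
 [-0.4, 5.3667]].

Step 3 — invert S. det(S) = 4·5.3667 - (-0.4)² = 21.3067.
  S^{-1} = (1/det) · [[d, -b], [-b, a]] = [[0.2519, 0.0188],
 [0.0188, 0.1877]].

Step 4 — quadratic form (x̄ - mu_0)^T · S^{-1} · (x̄ - mu_0):
  S^{-1} · (x̄ - mu_0) = (0.2175, -0.3254),
  (x̄ - mu_0)^T · [...] = (1)·(0.2175) + (-1.8333)·(-0.3254) = 0.814.

Step 5 — scale by n: T² = 6 · 0.814 = 4.8842.

T² ≈ 4.8842


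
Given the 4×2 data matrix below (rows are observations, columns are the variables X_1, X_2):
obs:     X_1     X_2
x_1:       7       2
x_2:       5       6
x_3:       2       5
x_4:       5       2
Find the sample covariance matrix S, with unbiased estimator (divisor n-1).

Step 1 — column means:
  mean(X_1) = (7 + 5 + 2 + 5) / 4 = 19/4 = 4.75
  mean(X_2) = (2 + 6 + 5 + 2) / 4 = 15/4 = 3.75

Step 2 — sample covariance S[i,j] = (1/(n-1)) · Σ_k (x_{k,i} - mean_i) · (x_{k,j} - mean_j), with n-1 = 3.
  S[X_1,X_1] = ((2.25)·(2.25) + (0.25)·(0.25) + (-2.75)·(-2.75) + (0.25)·(0.25)) / 3 = 12.75/3 = 4.25
  S[X_1,X_2] = ((2.25)·(-1.75) + (0.25)·(2.25) + (-2.75)·(1.25) + (0.25)·(-1.75)) / 3 = -7.25/3 = -2.4167
  S[X_2,X_2] = ((-1.75)·(-1.75) + (2.25)·(2.25) + (1.25)·(1.25) + (-1.75)·(-1.75)) / 3 = 12.75/3 = 4.25

S is symmetric (S[j,i] = S[i,j]). Assembling:

S = [[4.25, -2.4167],
 [-2.4167, 4.25]]


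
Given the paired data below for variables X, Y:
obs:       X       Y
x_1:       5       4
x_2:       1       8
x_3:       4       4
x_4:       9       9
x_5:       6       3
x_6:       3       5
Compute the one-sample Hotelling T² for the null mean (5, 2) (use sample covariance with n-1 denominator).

Step 1 — sample mean vector:
  mean(X) = (5 + 1 + 4 + 9 + 6 + 3) / 6 = 28/6 = 4.6667
  mean(Y) = (4 + 8 + 4 + 9 + 3 + 5) / 6 = 33/6 = 5.5
  x̄ = (4.6667, 5.5),  deviation x̄ - mu_0 = (4.6667, 5.5) - (5, 2) = (-0.3333, 3.5).

Step 2 — sample covariance matrix, S[i,j] = (1/(n-1)) · Σ_k (x_{k,i} - mean_i) · (x_{k,j} - mean_j), divisor n-1 = 5:
  S[X,X] = ((0.3333)·(0.3333) + (-3.6667)·(-3.6667) + (-0.6667)·(-0.6667) + (4.3333)·(4.3333) + (1.3333)·(1.3333) + (-1.6667)·(-1.6667)) / 5 = 37.3333/5 = 7.4667
  S[X,Y] = ((0.3333)·(-1.5) + (-3.6667)·(2.5) + (-0.6667)·(-1.5) + (4.3333)·(3.5) + (1.3333)·(-2.5) + (-1.6667)·(-0.5)) / 5 = 4/5 = 0.8
  S[Y,Y] = ((-1.5)·(-1.5) + (2.5)·(2.5) + (-1.5)·(-1.5) + (3.5)·(3.5) + (-2.5)·(-2.5) + (-0.5)·(-0.5)) / 5 = 29.5/5 = 5.9
  S = [[7.4667, 0.8],
 [0.8, 5.9]].

Step 3 — invert S. det(S) = 7.4667·5.9 - (0.8)² = 43.4133.
  S^{-1} = (1/det) · [[d, -b], [-b, a]] = [[0.1359, -0.0184],
 [-0.0184, 0.172]].

Step 4 — quadratic form (x̄ - mu_0)^T · S^{-1} · (x̄ - mu_0):
  S^{-1} · (x̄ - mu_0) = (-0.1098, 0.6081),
  (x̄ - mu_0)^T · [...] = (-0.3333)·(-0.1098) + (3.5)·(0.6081) = 2.165.

Step 5 — scale by n: T² = 6 · 2.165 = 12.9899.

T² ≈ 12.9899


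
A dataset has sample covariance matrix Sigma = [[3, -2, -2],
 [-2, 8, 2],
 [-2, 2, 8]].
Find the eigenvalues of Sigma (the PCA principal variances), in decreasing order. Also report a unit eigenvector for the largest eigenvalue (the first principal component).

Step 1 — characteristic polynomial p(λ) = det(λI - Sigma) = λ³ - tr·λ² + c_1·λ - det, where tr = trace, c_1 = sum of the principal 2×2 minors, det = det(Sigma):
  tr = 3 + 8 + 8 = 19,
  c_1 = (3·8 - (-2)²) + (3·8 - (-2)²) + (8·8 - (2)²) = 20 + 20 + 60 = 100,
  det = 3·(8·8 - (2)²) - (-2)·((-2)·8 - (2)·(-2)) + (-2)·((-2)·(2) - 8·(-2)) = 3·(60) - (-2)·(-12) + (-2)·(12) = 132.
  So p(λ) = λ³ - 19λ² + 100λ - 132.
Step 2 — look for an integer root (rational root theorem: any rational root is an integer divisor of 132). Testing λ = 2:
  p(2) = 8 - 76 + 200 - 132 = 0  ✓
  Dividing out (λ - 2): p(λ) = (λ - 2)(λ² - 17λ + 66).
Step 3 — remaining eigenvalues from the quadratic λ² - 17λ + 66 = 0:
  Δ = 17² - 4·66 = 289 - 264 = 25,  λ = (17 ± √25)/2 = (17 ± 5)/2 = 11 or 6.
  Sorted: λ_1 = 11,  λ_2 = 6,  λ_3 = 2  (check: sum = 19 = tr ✓).

Step 4 — unit eigenvector for λ_1 = 11: v spans the null space of (Sigma - λ_1 I), whose rows are
  r_1 = (-8, -2, -2),  r_2 = (-2, -3, 2),  r_3 = (-2, 2, -3).
  v is orthogonal to every row, so take v ∝ r_1 × r_2 = ((-2)·(2) - (-2)·(-3), (-2)·(-2) - (-8)·(2), (-8)·(-3) - (-2)·(-2)) = (-10, 20, 20).
  Rescale (divide by 10; multiply by -1 so the first nonzero entry is positive): u = (1, -2, -2).
  ||u|| = √((1)² + (-2)² + (-2)²) = √(9) = 3,  v_1 = u/||u|| ≈ (0.3333, -0.6667, -0.6667) (||v_1|| = 1).

λ_1 = 11,  λ_2 = 6,  λ_3 = 2;  v_1 ≈ (0.3333, -0.6667, -0.6667)


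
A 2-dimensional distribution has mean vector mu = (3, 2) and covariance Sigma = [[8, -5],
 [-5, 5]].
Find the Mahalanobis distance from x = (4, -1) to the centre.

Step 1 — centre the observation: (x - mu) = (1, -3).

Step 2 — invert Sigma. det(Sigma) = 8·5 - (-5)² = 15.
  Sigma^{-1} = (1/det) · [[d, -b], [-b, a]] = [[0.3333, 0.3333],
 [0.3333, 0.5333]].

Step 3 — form the quadratic (x - mu)^T · Sigma^{-1} · (x - mu):
  Sigma^{-1} · (x - mu) = (-0.6667, -1.2667).
  (x - mu)^T · [Sigma^{-1} · (x - mu)] = (1)·(-0.6667) + (-3)·(-1.2667) = 3.1333.

Step 4 — take square root: d = √(3.1333) ≈ 1.7701.

d(x, mu) = √(3.1333) ≈ 1.7701


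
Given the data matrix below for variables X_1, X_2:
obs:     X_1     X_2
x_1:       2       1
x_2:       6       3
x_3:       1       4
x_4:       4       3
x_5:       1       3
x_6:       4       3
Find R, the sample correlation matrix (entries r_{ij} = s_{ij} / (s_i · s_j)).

Step 1 — column means:
  mean(X_1) = (2 + 6 + 1 + 4 + 1 + 4) / 6 = 18/6 = 3
  mean(X_2) = (1 + 3 + 4 + 3 + 3 + 3) / 6 = 17/6 = 2.8333

Step 2 — sample variances and covariances s[i,j] = (1/(n-1)) · Σ_k (x_{k,i} - mean_i) · (x_{k,j} - mean_j), with n-1 = 5:
  s[X_1,X_1] = ((-1)·(-1) + (3)·(3) + (-2)·(-2) + (1)·(1) + (-2)·(-2) + (1)·(1)) / 5 = 20/5 = 4
  s[X_1,X_2] = ((-1)·(-1.8333) + (3)·(0.1667) + (-2)·(1.1667) + (1)·(0.1667) + (-2)·(0.1667) + (1)·(0.1667)) / 5 = 0/5 = 0
  s[X_2,X_2] = ((-1.8333)·(-1.8333) + (0.1667)·(0.1667) + (1.1667)·(1.1667) + (0.1667)·(0.1667) + (0.1667)·(0.1667) + (0.1667)·(0.1667)) / 5 = 4.8333/5 = 0.9667
  Sample standard deviations s_i = √(s[i,i]):
  s(X_1) = √(4) = 2
  s(X_2) = √(0.9667) = 0.9832

Step 3 — r_{ij} = s_{ij} / (s_i · s_j):
  r[X_1,X_1] = 1 (diagonal).
  r[X_1,X_2] = 0 / (2 · 0.9832) = 0 / 1.9664 = 0
  r[X_2,X_2] = 1 (diagonal).

R is symmetric with unit diagonal. Assembling:

R = [[1, 0],
 [0, 1]]


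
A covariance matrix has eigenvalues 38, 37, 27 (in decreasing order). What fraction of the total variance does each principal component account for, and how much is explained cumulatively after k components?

Step 1 — total variance = trace(Sigma) = Σ λ_i = 38 + 37 + 27 = 102.

Step 2 — fraction explained by component i = λ_i / Σ λ:
  PC1: 38/102 = 0.3725
  PC2: 37/102 = 0.3627
  PC3: 27/102 = 0.2647

Step 3 — cumulative fraction after k components = (λ_1 + ... + λ_k) / Σ λ:
  k = 1: 38/102 = 0.3725
  k = 2: (38 + 37)/102 = 75/102 = 0.7353
  k = 3: (38 + 37 + 27)/102 = 102/102 = 1

Summary (fraction, with percent):

explained: PC1 0.3725 (37.25%), PC2 0.3627 (36.27%), PC3 0.2647 (26.47%);  cumulative: 0.3725, 0.7353, 1


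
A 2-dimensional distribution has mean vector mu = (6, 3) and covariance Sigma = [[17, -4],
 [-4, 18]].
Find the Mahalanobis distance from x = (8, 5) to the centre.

Step 1 — centre the observation: (x - mu) = (2, 2).

Step 2 — invert Sigma. det(Sigma) = 17·18 - (-4)² = 290.
  Sigma^{-1} = (1/det) · [[d, -b], [-b, a]] = [[0.0621, 0.0138],
 [0.0138, 0.0586]].

Step 3 — form the quadratic (x - mu)^T · Sigma^{-1} · (x - mu):
  Sigma^{-1} · (x - mu) = (0.1517, 0.1448).
  (x - mu)^T · [Sigma^{-1} · (x - mu)] = (2)·(0.1517) + (2)·(0.1448) = 0.5931.

Step 4 — take square root: d = √(0.5931) ≈ 0.7701.

d(x, mu) = √(0.5931) ≈ 0.7701
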